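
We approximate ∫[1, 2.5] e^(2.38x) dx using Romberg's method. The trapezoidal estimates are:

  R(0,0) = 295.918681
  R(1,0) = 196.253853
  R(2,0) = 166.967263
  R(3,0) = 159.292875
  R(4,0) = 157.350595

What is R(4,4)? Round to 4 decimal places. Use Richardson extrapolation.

R(1,1) = 196.253853 + (196.253853 − 295.918681)/3 = 163.032244
R(2,1) = (4·166.967263 − 196.253853) / 3 = 157.205066
R(3,1) = (4·159.292875 − 166.967263) / 3 = 156.734746
R(4,1) = (4·157.350595 − 159.292875) / 3 = 156.703168
R(2,2) = 157.205066 + (157.205066 − 163.032244)/15 = 156.816587
R(3,2) = 156.734746 + (156.734746 − 157.205066)/15 = 156.703391
R(4,2) = (16·156.703168 − 156.734746) / 15 = 156.701063
R(3,3) = (64·156.703391 − 156.816587) / 63 = 156.701594
R(4,3) = (64·156.701063 − 156.703391) / 63 = 156.701026
R(4,4) = 156.701026 + (156.701026 − 156.701594)/255 = 156.701024

156.7010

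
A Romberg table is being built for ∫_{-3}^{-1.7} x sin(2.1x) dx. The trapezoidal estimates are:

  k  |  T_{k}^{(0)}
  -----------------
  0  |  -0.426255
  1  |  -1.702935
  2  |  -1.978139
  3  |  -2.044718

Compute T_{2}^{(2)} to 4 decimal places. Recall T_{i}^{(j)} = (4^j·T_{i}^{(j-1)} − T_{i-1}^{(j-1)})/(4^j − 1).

Richardson extrapolation on the trapezoidal column (denominator 4−1=3):
T_{1}^{(1)} = (4·(-1.702935) − (-0.426255)) / 3 = -2.128495
T_{2}^{(1)} = (4·(-1.978139) − (-1.702935)) / 3 = -2.069874
T_{2}^{(2)} = -2.069874 + (-2.069874 − (-2.128495))/15 = -2.065966

-2.0660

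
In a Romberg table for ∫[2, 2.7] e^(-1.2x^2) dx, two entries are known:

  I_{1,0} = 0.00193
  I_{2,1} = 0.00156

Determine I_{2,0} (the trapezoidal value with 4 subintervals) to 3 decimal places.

0.002

From I_{2,1} = (4·I_{2,0} − I_{1,0})/3, solve for I_{2,0}:
4·I_{2,0} = 3·0.00156 + 0.00193 = 0.00661
I_{2,0} = 0.00165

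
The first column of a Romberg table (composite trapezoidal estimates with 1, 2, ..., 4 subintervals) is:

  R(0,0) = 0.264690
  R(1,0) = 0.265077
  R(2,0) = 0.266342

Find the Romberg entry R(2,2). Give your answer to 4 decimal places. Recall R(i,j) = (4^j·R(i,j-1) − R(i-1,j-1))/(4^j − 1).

Richardson extrapolation on the trapezoidal column (denominator 4−1=3):
R(1,1) = (4·0.265077 − 0.264690) / 3 = 0.265206
R(2,1) = 0.266342 + (0.266342 − 0.265077)/3 = 0.266764
R(2,2) = 0.266764 + (0.266764 − 0.265206)/15 = 0.266868
(Column j=1 coincides with Simpson's rule on the same nodes.)

0.2669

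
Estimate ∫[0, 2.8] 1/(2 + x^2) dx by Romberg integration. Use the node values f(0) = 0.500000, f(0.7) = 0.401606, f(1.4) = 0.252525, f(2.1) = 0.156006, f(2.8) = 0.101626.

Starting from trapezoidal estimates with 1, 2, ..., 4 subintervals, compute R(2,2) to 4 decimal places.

R(0,0) (trapezoid, 1 panel, h=2.8000): 0.842276
R(1,0) (trapezoid, 2 panels, h=1.4000): 0.774673
R(2,0) (trapezoid, 4 panels, h=0.7000): 0.777665
R(1,1) = 0.774673 + (0.774673 − 0.842276)/3 = 0.752139
R(2,1) = 0.777665 + (0.777665 − 0.774673)/3 = 0.778662
R(2,2) = 0.778662 + (0.778662 − 0.752139)/15 = 0.780430

0.7804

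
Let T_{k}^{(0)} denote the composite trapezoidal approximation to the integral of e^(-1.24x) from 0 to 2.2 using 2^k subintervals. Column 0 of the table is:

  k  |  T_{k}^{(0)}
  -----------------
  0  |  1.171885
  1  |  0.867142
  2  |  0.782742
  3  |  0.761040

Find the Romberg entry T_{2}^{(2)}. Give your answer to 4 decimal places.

0.7539

T_{1}^{(1)} = (4·0.867142 − 1.171885) / 3 = 0.765561
T_{2}^{(1)} = (4·0.782742 − 0.867142) / 3 = 0.754609
T_{2}^{(2)} = 0.754609 + (0.754609 − 0.765561)/15 = 0.753879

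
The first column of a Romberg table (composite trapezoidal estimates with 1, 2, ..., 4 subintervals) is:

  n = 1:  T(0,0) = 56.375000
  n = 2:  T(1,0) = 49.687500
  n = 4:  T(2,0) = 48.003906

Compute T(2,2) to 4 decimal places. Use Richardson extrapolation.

T(1,1) = 49.687500 + (49.687500 − 56.375000)/3 = 47.458333
T(2,1) = 48.003906 + (48.003906 − 49.687500)/3 = 47.442708
T(2,2) = (16·47.442708 − 47.458333) / 15 = 47.441666

47.4417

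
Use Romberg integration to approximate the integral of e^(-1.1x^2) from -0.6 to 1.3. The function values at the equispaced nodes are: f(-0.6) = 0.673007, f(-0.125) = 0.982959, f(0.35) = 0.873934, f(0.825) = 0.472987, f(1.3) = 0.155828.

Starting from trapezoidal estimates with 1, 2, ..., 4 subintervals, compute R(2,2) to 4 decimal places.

1.3275

R(0,0) (trapezoid, 1 panel, h=1.9000): 0.787393
R(1,0) (trapezoid, 2 panels, h=0.9500): 1.223934
R(2,0) (trapezoid, 4 panels, h=0.4750): 1.303541
R(1,1) = 1.223934 + (1.223934 − 0.787393)/3 = 1.369448
R(2,1) = 1.303541 + (1.303541 − 1.223934)/3 = 1.330077
R(2,2) = 1.330077 + (1.330077 − 1.369448)/15 = 1.327452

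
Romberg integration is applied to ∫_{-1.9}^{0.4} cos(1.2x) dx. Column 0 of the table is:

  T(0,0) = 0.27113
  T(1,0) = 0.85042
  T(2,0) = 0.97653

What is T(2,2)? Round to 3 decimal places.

T(1,1) = 0.85042 + (0.85042 − 0.27113)/3 = 1.04352
T(2,1) = (4·0.97653 − 0.85042) / 3 = 1.01857
T(2,2) = 1.01857 + (1.01857 − 1.04352)/15 = 1.01691
(Column j=1 coincides with Simpson's rule on the same nodes.)

1.017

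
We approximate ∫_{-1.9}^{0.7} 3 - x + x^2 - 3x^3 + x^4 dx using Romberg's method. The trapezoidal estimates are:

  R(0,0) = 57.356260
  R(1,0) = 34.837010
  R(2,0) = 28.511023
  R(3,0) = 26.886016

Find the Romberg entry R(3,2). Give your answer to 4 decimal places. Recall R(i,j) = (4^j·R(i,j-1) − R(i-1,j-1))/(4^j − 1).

26.3405

Richardson extrapolation on the trapezoidal column (denominator 4−1=3):
R(2,1) = (4·28.511023 − 34.837010) / 3 = 26.402361
R(3,1) = 26.886016 + (26.886016 − 28.511023)/3 = 26.344347
R(3,2) = (16·26.344347 − 26.402361) / 15 = 26.340479
(Column j=1 coincides with Simpson's rule on the same nodes.)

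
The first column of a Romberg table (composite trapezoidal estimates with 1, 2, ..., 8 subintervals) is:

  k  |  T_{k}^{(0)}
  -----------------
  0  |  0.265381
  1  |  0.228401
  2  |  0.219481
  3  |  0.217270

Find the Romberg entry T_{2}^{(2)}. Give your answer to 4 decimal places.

0.2165

T_{1}^{(1)} = (4·0.228401 − 0.265381) / 3 = 0.216074
T_{2}^{(1)} = 0.219481 + (0.219481 − 0.228401)/3 = 0.216508
T_{2}^{(2)} = (16·0.216508 − 0.216074) / 15 = 0.216537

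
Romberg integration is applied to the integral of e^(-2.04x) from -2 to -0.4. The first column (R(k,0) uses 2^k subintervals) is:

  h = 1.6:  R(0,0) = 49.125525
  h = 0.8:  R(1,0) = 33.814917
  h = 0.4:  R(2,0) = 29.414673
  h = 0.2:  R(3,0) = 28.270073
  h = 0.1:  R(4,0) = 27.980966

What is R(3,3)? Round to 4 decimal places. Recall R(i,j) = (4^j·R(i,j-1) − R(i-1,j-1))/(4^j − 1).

27.8844

Richardson extrapolation on the trapezoidal column (denominator 4−1=3):
R(1,1) = (4·33.814917 − 49.125525) / 3 = 28.711381
R(2,1) = 29.414673 + (29.414673 − 33.814917)/3 = 27.947925
R(3,1) = 28.270073 + (28.270073 − 29.414673)/3 = 27.888540
R(2,2) = 27.947925 + (27.947925 − 28.711381)/15 = 27.897028
R(3,2) = (16·27.888540 − 27.947925) / 15 = 27.884581
R(3,3) = 27.884581 + (27.884581 − 27.897028)/63 = 27.884383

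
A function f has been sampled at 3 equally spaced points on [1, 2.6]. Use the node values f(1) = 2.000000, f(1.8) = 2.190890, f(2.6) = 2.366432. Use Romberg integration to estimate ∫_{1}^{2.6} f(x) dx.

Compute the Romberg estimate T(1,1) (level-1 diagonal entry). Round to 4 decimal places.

T(0,0) (trapezoid, 1 panel, h=1.6000): 3.493146
T(1,0) (trapezoid, 2 panels, h=0.8000): 3.499285
T(1,1) = 3.499285 + (3.499285 − 3.493146)/3 = 3.501331

3.5013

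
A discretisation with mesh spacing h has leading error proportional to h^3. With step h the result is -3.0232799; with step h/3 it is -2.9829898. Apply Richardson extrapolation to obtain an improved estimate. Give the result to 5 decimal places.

-2.98144

The leading error scales as h^3; refining by a factor of 3 reduces it by 3^3 = 27.
Extrapolated value = (27·A(h/3) − A(h)) / (27 − 1)
= (27·(-2.9829898) − (-3.0232799)) / 26
= -77.5174447 / 26 = -2.9814402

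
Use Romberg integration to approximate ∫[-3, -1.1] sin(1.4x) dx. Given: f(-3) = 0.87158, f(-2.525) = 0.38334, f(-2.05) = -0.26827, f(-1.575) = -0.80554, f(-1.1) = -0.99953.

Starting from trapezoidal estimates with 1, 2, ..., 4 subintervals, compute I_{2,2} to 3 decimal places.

-0.372

I_{0,0} (trapezoid, 1 panel, h=1.9000): -0.12155
I_{1,0} (trapezoid, 2 panels, h=0.9500): -0.31563
I_{2,0} (trapezoid, 4 panels, h=0.4750): -0.35836
I_{1,1} = -0.31563 + (-0.31563 − (-0.12155))/3 = -0.38032
I_{2,1} = -0.35836 + (-0.35836 − (-0.31563))/3 = -0.37260
I_{2,2} = -0.37260 + (-0.37260 − (-0.38032))/15 = -0.37209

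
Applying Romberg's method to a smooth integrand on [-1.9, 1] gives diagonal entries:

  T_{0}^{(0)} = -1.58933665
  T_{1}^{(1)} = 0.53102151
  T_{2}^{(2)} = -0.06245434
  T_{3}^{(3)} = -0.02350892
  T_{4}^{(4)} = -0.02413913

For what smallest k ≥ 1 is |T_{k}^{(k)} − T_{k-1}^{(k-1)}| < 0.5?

k = 3

|T_{1}^{(1)} − T_{0}^{(0)}| = 2.12035816 ≥ 0.5
|T_{2}^{(2)} − T_{1}^{(1)}| = 0.59347585 ≥ 0.5
|T_{3}^{(3)} − T_{2}^{(2)}| = 0.03894542 < 0.5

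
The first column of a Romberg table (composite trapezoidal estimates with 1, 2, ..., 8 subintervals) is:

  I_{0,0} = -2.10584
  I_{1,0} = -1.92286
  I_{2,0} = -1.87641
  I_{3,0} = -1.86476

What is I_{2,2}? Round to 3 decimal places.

I_{1,1} = -1.92286 + (-1.92286 − (-2.10584))/3 = -1.86187
I_{2,1} = -1.87641 + (-1.87641 − (-1.92286))/3 = -1.86093
I_{2,2} = (16·(-1.86093) − (-1.86187)) / 15 = -1.86087

-1.861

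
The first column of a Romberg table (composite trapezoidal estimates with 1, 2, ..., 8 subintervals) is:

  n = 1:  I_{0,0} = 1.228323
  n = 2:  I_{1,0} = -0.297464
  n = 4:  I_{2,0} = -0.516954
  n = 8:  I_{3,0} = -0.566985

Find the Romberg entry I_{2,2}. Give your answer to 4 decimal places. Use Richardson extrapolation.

-0.5757

Richardson extrapolation on the trapezoidal column (denominator 4−1=3):
I_{1,1} = -0.297464 + (-0.297464 − 1.228323)/3 = -0.806060
I_{2,1} = (4·(-0.516954) − (-0.297464)) / 3 = -0.590117
I_{2,2} = (16·(-0.590117) − (-0.806060)) / 15 = -0.575721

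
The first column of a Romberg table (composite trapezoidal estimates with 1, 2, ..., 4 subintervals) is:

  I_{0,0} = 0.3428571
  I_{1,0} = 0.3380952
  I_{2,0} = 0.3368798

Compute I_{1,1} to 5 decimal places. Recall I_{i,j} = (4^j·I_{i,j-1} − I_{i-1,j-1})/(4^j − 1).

Richardson extrapolation on the trapezoidal column (denominator 4−1=3):
I_{1,1} = (4·0.3380952 − 0.3428571) / 3 = 0.3365079

0.33651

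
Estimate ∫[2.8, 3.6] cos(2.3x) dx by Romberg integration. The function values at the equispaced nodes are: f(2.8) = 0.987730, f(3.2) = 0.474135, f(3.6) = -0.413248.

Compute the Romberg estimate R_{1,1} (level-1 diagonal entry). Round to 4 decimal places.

0.3295

R_{0,0} (trapezoid, 1 panel, h=0.8000): 0.229793
R_{1,0} (trapezoid, 2 panels, h=0.4000): 0.304550
R_{1,1} = 0.304550 + (0.304550 − 0.229793)/3 = 0.329469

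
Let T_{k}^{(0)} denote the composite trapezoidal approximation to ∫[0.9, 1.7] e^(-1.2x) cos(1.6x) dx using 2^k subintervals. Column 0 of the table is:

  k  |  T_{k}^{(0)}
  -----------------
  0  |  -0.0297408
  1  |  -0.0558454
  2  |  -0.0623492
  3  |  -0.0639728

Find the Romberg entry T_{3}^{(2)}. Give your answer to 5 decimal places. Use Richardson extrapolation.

Richardson extrapolation on the trapezoidal column (denominator 4−1=3):
T_{2}^{(1)} = -0.0623492 + (-0.0623492 − (-0.0558454))/3 = -0.0645171
T_{3}^{(1)} = (4·(-0.0639728) − (-0.0623492)) / 3 = -0.0645140
T_{3}^{(2)} = -0.0645140 + (-0.0645140 − (-0.0645171))/15 = -0.0645138

-0.06451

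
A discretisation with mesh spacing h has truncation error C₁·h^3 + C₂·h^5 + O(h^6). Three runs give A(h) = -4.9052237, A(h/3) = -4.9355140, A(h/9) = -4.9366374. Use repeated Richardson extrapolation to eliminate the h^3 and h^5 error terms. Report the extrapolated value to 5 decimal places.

First eliminate the h^3 term (factor 3^3 = 27):
  B₁ = (27·(-4.9355140) − (-4.9052237))/26 = -4.9366790
  B₂ = (27·(-4.9366374) − (-4.9355140))/26 = -4.9366806
Then eliminate the h^5 term (factor 3^5 = 243):
  (243·(-4.9366806) − (-4.9366790))/242 = -4.9366806

-4.93668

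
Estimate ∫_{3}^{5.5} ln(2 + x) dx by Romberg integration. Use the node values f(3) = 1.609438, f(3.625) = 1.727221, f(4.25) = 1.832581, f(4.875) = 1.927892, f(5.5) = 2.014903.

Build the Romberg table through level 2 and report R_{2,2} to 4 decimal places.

4.5646

R_{0,0} (trapezoid, 1 panel, h=2.5000): 4.530426
R_{1,0} (trapezoid, 2 panels, h=1.2500): 4.555939
R_{2,0} (trapezoid, 4 panels, h=0.6250): 4.562415
R_{1,1} = 4.555939 + (4.555939 − 4.530426)/3 = 4.564443
R_{2,1} = 4.562415 + (4.562415 − 4.555939)/3 = 4.564574
R_{2,2} = 4.564574 + (4.564574 − 4.564443)/15 = 4.564583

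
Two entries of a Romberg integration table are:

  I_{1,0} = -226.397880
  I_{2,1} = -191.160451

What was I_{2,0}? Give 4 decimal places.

From I_{2,1} = (4·I_{2,0} − I_{1,0})/3, solve for I_{2,0}:
4·I_{2,0} = 3·(-191.160451) + (-226.397880) = -799.879233
I_{2,0} = -199.969808

-199.9698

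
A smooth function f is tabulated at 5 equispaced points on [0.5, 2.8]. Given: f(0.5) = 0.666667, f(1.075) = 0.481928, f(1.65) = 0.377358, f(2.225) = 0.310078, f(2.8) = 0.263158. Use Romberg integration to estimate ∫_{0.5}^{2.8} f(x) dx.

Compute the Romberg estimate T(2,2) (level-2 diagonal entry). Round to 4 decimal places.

0.9297

T(0,0) (trapezoid, 1 panel, h=2.3000): 1.069299
T(1,0) (trapezoid, 2 panels, h=1.1500): 0.968611
T(2,0) (trapezoid, 4 panels, h=0.5750): 0.939709
T(1,1) = 0.968611 + (0.968611 − 1.069299)/3 = 0.935048
T(2,1) = 0.939709 + (0.939709 − 0.968611)/3 = 0.930075
T(2,2) = 0.930075 + (0.930075 − 0.935048)/15 = 0.929743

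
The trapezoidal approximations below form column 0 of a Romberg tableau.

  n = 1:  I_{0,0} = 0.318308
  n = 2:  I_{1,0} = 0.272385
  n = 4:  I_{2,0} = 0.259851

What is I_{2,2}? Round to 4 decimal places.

0.2556

I_{1,1} = (4·0.272385 − 0.318308) / 3 = 0.257077
I_{2,1} = 0.259851 + (0.259851 − 0.272385)/3 = 0.255673
I_{2,2} = (16·0.255673 − 0.257077) / 15 = 0.255579
(Column j=1 coincides with Simpson's rule on the same nodes.)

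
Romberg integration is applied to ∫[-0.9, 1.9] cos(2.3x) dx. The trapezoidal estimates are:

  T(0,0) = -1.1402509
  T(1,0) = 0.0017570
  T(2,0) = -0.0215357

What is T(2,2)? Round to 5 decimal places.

-0.05675

T(1,1) = (4·0.0017570 − (-1.1402509)) / 3 = 0.3824263
T(2,1) = -0.0215357 + (-0.0215357 − 0.0017570)/3 = -0.0292999
T(2,2) = (16·(-0.0292999) − 0.3824263) / 15 = -0.0567483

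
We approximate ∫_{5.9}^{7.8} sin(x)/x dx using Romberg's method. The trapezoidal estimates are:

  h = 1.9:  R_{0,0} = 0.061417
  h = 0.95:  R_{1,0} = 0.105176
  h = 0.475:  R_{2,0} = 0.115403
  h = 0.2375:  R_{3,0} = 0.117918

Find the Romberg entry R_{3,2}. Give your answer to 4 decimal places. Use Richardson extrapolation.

0.1188

Richardson extrapolation on the trapezoidal column (denominator 4−1=3):
R_{2,1} = (4·0.115403 − 0.105176) / 3 = 0.118812
R_{3,1} = (4·0.117918 − 0.115403) / 3 = 0.118756
R_{3,2} = (16·0.118756 − 0.118812) / 15 = 0.118752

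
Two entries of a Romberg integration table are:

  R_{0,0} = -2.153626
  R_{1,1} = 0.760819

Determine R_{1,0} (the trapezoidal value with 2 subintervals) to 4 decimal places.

0.0322

From R_{1,1} = (4·R_{1,0} − R_{0,0})/3, solve for R_{1,0}:
4·R_{1,0} = 3·0.760819 + (-2.153626) = 0.128831
R_{1,0} = 0.032208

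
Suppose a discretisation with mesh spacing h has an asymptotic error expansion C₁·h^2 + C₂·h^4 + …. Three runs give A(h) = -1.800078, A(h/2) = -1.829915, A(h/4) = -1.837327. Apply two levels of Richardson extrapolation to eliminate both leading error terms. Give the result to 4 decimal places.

-1.8398

First eliminate the h^2 term (factor 2^2 = 4):
  B₁ = (4·(-1.829915) − (-1.800078))/3 = -1.839861
  B₂ = (4·(-1.837327) − (-1.829915))/3 = -1.839798
Then eliminate the h^4 term (factor 2^4 = 16):
  (16·(-1.839798) − (-1.839861))/15 = -1.839794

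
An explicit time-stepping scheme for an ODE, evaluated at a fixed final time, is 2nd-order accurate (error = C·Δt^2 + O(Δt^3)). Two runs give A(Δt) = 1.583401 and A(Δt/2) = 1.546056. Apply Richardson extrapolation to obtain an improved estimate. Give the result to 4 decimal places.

Extrapolated value = (4·A(Δt/2) − A(Δt)) / (4 − 1)
= (4·1.546056 − 1.583401) / 3
= 4.600823 / 3 = 1.533608

1.5336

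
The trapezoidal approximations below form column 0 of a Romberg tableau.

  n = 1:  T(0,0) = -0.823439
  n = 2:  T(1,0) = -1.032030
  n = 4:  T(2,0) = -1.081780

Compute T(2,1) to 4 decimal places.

Richardson extrapolation on the trapezoidal column (denominator 4−1=3):
T(2,1) = (4·(-1.081780) − (-1.032030)) / 3 = -1.098363
(Column j=1 coincides with Simpson's rule on the same nodes.)

-1.0984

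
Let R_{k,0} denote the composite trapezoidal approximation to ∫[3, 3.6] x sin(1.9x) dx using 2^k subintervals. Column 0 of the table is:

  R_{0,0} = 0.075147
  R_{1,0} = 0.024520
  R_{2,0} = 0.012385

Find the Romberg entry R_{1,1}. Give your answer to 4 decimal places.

Richardson extrapolation on the trapezoidal column (denominator 4−1=3):
R_{1,1} = (4·0.024520 − 0.075147) / 3 = 0.007644

0.0076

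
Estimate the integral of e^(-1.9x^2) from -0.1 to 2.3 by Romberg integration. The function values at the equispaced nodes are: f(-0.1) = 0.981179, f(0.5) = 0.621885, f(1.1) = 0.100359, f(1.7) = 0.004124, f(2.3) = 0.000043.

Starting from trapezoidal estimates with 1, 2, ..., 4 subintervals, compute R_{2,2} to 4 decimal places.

0.7495

R_{0,0} (trapezoid, 1 panel, h=2.4000): 1.177466
R_{1,0} (trapezoid, 2 panels, h=1.2000): 0.709164
R_{2,0} (trapezoid, 4 panels, h=0.6000): 0.730187
R_{1,1} = 0.709164 + (0.709164 − 1.177466)/3 = 0.553063
R_{2,1} = 0.730187 + (0.730187 − 0.709164)/3 = 0.737195
R_{2,2} = 0.737195 + (0.737195 − 0.553063)/15 = 0.749470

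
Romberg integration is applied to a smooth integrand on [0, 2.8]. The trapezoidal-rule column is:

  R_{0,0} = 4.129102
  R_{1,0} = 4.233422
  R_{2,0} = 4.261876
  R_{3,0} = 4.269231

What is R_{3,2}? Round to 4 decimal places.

4.2717

Richardson extrapolation on the trapezoidal column (denominator 4−1=3):
R_{2,1} = (4·4.261876 − 4.233422) / 3 = 4.271361
R_{3,1} = 4.269231 + (4.269231 − 4.261876)/3 = 4.271683
R_{3,2} = (16·4.271683 − 4.271361) / 15 = 4.271704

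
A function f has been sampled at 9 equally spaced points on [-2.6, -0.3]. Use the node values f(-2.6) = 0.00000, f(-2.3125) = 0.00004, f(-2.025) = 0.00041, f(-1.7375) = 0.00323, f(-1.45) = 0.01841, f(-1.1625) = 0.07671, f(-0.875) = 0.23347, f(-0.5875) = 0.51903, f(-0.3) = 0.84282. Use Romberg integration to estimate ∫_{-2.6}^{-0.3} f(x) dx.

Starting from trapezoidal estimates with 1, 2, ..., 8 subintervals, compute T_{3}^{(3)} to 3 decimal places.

T_{0}^{(0)} (trapezoid, 1 panel, h=2.3000): 0.96924
T_{1}^{(0)} (trapezoid, 2 panels, h=1.1500): 0.50579
T_{2}^{(0)} (trapezoid, 4 panels, h=0.5750): 0.38738
T_{3}^{(0)} (trapezoid, 8 panels, h=0.2875): 0.36590
T_{1}^{(1)} = 0.50579 + (0.50579 − 0.96924)/3 = 0.35131
T_{2}^{(1)} = 0.38738 + (0.38738 − 0.50579)/3 = 0.34791
T_{3}^{(1)} = 0.36590 + (0.36590 − 0.38738)/3 = 0.35874
T_{2}^{(2)} = 0.34791 + (0.34791 − 0.35131)/15 = 0.34768
T_{3}^{(2)} = 0.35874 + (0.35874 − 0.34791)/15 = 0.35946
T_{3}^{(3)} = 0.35946 + (0.35946 − 0.34768)/63 = 0.35965

0.360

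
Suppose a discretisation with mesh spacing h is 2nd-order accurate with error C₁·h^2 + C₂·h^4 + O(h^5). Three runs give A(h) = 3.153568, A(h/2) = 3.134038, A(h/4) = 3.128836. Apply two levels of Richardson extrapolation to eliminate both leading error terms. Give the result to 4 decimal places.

First eliminate the h^2 term (factor 2^2 = 4):
  B₁ = (4·3.134038 − 3.153568)/3 = 3.127528
  B₂ = (4·3.128836 − 3.134038)/3 = 3.127102
Then eliminate the h^4 term (factor 2^4 = 16):
  (16·3.127102 − 3.127528)/15 = 3.127074

3.1271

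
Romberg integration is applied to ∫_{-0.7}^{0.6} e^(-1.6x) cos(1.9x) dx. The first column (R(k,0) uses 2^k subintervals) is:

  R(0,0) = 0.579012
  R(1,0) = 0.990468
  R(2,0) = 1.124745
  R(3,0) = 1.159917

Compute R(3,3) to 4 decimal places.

1.1718

Richardson extrapolation on the trapezoidal column (denominator 4−1=3):
R(1,1) = (4·0.990468 − 0.579012) / 3 = 1.127620
R(2,1) = (4·1.124745 − 0.990468) / 3 = 1.169504
R(3,1) = 1.159917 + (1.159917 − 1.124745)/3 = 1.171641
R(2,2) = 1.169504 + (1.169504 − 1.127620)/15 = 1.172296
R(3,2) = (16·1.171641 − 1.169504) / 15 = 1.171783
R(3,3) = (64·1.171783 − 1.172296) / 63 = 1.171775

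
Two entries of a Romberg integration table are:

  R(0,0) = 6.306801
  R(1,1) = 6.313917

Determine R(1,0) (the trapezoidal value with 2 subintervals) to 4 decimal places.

From R(1,1) = (4·R(1,0) − R(0,0))/3, solve for R(1,0):
4·R(1,0) = 3·6.313917 + 6.306801 = 25.248552
R(1,0) = 6.312138

6.3121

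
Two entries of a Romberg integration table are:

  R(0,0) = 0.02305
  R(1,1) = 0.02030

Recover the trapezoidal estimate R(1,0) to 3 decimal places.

From R(1,1) = (4·R(1,0) − R(0,0))/3, solve for R(1,0):
4·R(1,0) = 3·0.02030 + 0.02305 = 0.08395
R(1,0) = 0.02099

0.021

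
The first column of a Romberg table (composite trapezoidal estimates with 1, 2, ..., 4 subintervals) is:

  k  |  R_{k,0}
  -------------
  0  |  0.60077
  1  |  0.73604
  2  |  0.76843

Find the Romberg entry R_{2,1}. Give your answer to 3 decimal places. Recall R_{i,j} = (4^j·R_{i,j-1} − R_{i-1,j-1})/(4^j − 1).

Richardson extrapolation on the trapezoidal column (denominator 4−1=3):
R_{2,1} = (4·0.76843 − 0.73604) / 3 = 0.77923
(Column j=1 coincides with Simpson's rule on the same nodes.)

0.779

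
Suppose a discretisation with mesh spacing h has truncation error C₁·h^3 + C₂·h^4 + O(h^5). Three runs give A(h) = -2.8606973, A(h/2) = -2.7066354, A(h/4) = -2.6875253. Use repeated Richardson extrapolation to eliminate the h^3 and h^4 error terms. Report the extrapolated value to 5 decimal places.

-2.68481

First eliminate the h^3 term (factor 2^3 = 8):
  B₁ = (8·(-2.7066354) − (-2.8606973))/7 = -2.6846266
  B₂ = (8·(-2.6875253) − (-2.7066354))/7 = -2.6847953
Then eliminate the h^4 term (factor 2^4 = 16):
  (16·(-2.6847953) − (-2.6846266))/15 = -2.6848065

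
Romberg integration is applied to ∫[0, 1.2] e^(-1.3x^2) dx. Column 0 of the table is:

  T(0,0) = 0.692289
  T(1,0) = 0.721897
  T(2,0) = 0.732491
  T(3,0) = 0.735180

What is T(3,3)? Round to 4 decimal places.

0.7361

T(1,1) = (4·0.721897 − 0.692289) / 3 = 0.731766
T(2,1) = 0.732491 + (0.732491 − 0.721897)/3 = 0.736022
T(3,1) = 0.735180 + (0.735180 − 0.732491)/3 = 0.736076
T(2,2) = (16·0.736022 − 0.731766) / 15 = 0.736306
T(3,2) = (16·0.736076 − 0.736022) / 15 = 0.736080
T(3,3) = (64·0.736080 − 0.736306) / 63 = 0.736076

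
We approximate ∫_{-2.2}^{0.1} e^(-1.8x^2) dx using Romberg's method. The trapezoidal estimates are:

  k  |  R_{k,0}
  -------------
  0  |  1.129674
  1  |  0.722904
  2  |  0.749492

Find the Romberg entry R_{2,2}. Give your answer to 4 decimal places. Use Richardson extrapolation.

0.7698

Richardson extrapolation on the trapezoidal column (denominator 4−1=3):
R_{1,1} = 0.722904 + (0.722904 − 1.129674)/3 = 0.587314
R_{2,1} = 0.749492 + (0.749492 − 0.722904)/3 = 0.758355
R_{2,2} = 0.758355 + (0.758355 − 0.587314)/15 = 0.769758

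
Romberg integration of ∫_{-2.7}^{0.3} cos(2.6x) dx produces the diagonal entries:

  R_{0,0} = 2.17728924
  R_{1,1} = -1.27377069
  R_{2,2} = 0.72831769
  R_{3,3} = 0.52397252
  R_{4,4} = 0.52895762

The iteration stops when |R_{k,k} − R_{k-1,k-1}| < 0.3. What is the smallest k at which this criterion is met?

|R_{1,1} − R_{0,0}| = 3.45105993 ≥ 0.3
|R_{2,2} − R_{1,1}| = 2.00208838 ≥ 0.3
|R_{3,3} − R_{2,2}| = 0.20434517 < 0.3

k = 3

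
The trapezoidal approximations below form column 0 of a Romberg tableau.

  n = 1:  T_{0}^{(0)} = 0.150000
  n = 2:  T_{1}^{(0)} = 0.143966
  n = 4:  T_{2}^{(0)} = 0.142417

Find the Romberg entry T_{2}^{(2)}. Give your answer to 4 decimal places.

0.1419

T_{1}^{(1)} = (4·0.143966 − 0.150000) / 3 = 0.141955
T_{2}^{(1)} = 0.142417 + (0.142417 − 0.143966)/3 = 0.141901
T_{2}^{(2)} = (16·0.141901 − 0.141955) / 15 = 0.141897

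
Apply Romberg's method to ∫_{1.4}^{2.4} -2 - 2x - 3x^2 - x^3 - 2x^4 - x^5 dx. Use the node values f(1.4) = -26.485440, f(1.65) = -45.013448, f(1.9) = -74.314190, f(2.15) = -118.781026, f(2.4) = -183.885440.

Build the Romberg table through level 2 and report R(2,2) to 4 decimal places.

-84.5088

R(0,0) (trapezoid, 1 panel, h=1.0000): -105.185440
R(1,0) (trapezoid, 2 panels, h=0.5000): -89.749815
R(2,0) (trapezoid, 4 panels, h=0.2500): -85.823526
R(1,1) = -89.749815 + (-89.749815 − (-105.185440))/3 = -84.604607
R(2,1) = -85.823526 + (-85.823526 − (-89.749815))/3 = -84.514763
R(2,2) = -84.514763 + (-84.514763 − (-84.604607))/15 = -84.508773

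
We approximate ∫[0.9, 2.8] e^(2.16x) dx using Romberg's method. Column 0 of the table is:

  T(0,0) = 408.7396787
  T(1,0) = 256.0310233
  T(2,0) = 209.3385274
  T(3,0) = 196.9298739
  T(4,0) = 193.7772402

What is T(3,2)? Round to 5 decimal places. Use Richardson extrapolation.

Richardson extrapolation on the trapezoidal column (denominator 4−1=3):
T(2,1) = (4·209.3385274 − 256.0310233) / 3 = 193.7743621
T(3,1) = (4·196.9298739 − 209.3385274) / 3 = 192.7936561
T(3,2) = (16·192.7936561 − 193.7743621) / 15 = 192.7282757

192.72828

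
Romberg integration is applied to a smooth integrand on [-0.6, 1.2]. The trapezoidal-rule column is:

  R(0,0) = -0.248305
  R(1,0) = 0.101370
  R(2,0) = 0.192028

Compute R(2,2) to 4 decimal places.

0.2225

Richardson extrapolation on the trapezoidal column (denominator 4−1=3):
R(1,1) = 0.101370 + (0.101370 − (-0.248305))/3 = 0.217928
R(2,1) = 0.192028 + (0.192028 − 0.101370)/3 = 0.222247
R(2,2) = (16·0.222247 − 0.217928) / 15 = 0.222535
(Column j=1 coincides with Simpson's rule on the same nodes.)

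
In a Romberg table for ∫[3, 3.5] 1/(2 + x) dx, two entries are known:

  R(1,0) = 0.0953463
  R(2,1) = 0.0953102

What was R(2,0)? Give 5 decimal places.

0.09532

From R(2,1) = (4·R(2,0) − R(1,0))/3, solve for R(2,0):
4·R(2,0) = 3·0.0953102 + 0.0953463 = 0.3812769
R(2,0) = 0.0953192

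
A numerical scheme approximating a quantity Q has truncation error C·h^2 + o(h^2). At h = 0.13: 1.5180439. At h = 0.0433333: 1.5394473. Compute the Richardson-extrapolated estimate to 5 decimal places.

1.54212

The leading error scales as h^2; refining by a factor of 3 reduces it by 3^2 = 9.
Extrapolated value = (9·A(h/3) − A(h)) / (9 − 1)
= (9·1.5394473 − 1.5180439) / 8
= 12.3369818 / 8 = 1.5421227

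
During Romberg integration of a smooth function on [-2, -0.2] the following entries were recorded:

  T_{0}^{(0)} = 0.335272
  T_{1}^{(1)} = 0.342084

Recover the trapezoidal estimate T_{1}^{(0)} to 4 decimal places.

0.3404

From T_{1}^{(1)} = (4·T_{1}^{(0)} − T_{0}^{(0)})/3, solve for T_{1}^{(0)}:
4·T_{1}^{(0)} = 3·0.342084 + 0.335272 = 1.361524
T_{1}^{(0)} = 0.340381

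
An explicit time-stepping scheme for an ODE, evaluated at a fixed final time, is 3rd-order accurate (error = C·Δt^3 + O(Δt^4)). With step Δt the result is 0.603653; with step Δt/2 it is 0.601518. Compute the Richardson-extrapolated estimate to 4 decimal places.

The leading error scales as Δt^3; refining by a factor of 2 reduces it by 2^3 = 8.
Extrapolated value = (8·A(Δt/2) − A(Δt)) / (8 − 1)
= (8·0.601518 − 0.603653) / 7
= 4.208491 / 7 = 0.601213

0.6012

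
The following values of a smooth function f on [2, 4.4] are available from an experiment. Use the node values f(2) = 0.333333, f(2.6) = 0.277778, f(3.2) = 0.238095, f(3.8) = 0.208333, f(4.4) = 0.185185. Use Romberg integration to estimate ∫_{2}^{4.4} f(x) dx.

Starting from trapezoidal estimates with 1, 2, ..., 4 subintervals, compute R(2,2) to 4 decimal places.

R(0,0) (trapezoid, 1 panel, h=2.4000): 0.622222
R(1,0) (trapezoid, 2 panels, h=1.2000): 0.596825
R(2,0) (trapezoid, 4 panels, h=0.6000): 0.590079
R(1,1) = 0.596825 + (0.596825 − 0.622222)/3 = 0.588359
R(2,1) = 0.590079 + (0.590079 − 0.596825)/3 = 0.587830
R(2,2) = 0.587830 + (0.587830 − 0.588359)/15 = 0.587795

0.5878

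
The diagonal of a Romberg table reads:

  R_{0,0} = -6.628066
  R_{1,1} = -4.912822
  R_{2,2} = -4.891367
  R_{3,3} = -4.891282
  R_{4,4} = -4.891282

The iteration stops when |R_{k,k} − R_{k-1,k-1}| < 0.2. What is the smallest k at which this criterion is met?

|R_{1,1} − R_{0,0}| = 1.715244 ≥ 0.2
|R_{2,2} − R_{1,1}| = 0.021455 < 0.2

k = 2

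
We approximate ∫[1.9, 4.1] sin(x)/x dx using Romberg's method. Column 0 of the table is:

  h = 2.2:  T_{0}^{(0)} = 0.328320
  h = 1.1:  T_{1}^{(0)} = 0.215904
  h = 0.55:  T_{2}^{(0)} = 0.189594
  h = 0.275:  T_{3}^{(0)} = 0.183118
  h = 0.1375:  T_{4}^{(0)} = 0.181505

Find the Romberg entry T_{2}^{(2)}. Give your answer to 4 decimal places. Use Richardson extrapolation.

Richardson extrapolation on the trapezoidal column (denominator 4−1=3):
T_{1}^{(1)} = 0.215904 + (0.215904 − 0.328320)/3 = 0.178432
T_{2}^{(1)} = 0.189594 + (0.189594 − 0.215904)/3 = 0.180824
T_{2}^{(2)} = (16·0.180824 − 0.178432) / 15 = 0.180983

0.1810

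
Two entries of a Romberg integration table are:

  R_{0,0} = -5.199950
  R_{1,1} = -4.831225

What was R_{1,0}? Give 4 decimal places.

-4.9234

From R_{1,1} = (4·R_{1,0} − R_{0,0})/3, solve for R_{1,0}:
4·R_{1,0} = 3·(-4.831225) + (-5.199950) = -19.693625
R_{1,0} = -4.923406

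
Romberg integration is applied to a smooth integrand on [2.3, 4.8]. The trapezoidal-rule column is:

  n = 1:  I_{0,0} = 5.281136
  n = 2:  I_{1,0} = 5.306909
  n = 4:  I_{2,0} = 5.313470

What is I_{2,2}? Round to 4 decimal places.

5.3157

I_{1,1} = 5.306909 + (5.306909 − 5.281136)/3 = 5.315500
I_{2,1} = (4·5.313470 − 5.306909) / 3 = 5.315657
I_{2,2} = 5.315657 + (5.315657 − 5.315500)/15 = 5.315667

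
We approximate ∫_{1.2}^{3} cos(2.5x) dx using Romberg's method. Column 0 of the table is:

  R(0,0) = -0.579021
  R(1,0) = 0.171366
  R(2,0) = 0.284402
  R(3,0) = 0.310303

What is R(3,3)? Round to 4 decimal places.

Richardson extrapolation on the trapezoidal column (denominator 4−1=3):
R(1,1) = 0.171366 + (0.171366 − (-0.579021))/3 = 0.421495
R(2,1) = (4·0.284402 − 0.171366) / 3 = 0.322081
R(3,1) = 0.310303 + (0.310303 − 0.284402)/3 = 0.318937
R(2,2) = (16·0.322081 − 0.421495) / 15 = 0.315453
R(3,2) = 0.318937 + (0.318937 − 0.322081)/15 = 0.318727
R(3,3) = 0.318727 + (0.318727 − 0.315453)/63 = 0.318779

0.3188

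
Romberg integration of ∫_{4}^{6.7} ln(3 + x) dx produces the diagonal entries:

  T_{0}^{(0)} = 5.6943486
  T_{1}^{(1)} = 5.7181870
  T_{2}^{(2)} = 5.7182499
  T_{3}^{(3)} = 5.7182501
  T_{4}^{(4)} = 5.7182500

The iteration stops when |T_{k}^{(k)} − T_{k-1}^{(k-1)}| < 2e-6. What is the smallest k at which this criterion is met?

k = 3

|T_{1}^{(1)} − T_{0}^{(0)}| = 0.0238384 ≥ 2e-6
|T_{2}^{(2)} − T_{1}^{(1)}| = 0.0000629 ≥ 2e-6
|T_{3}^{(3)} − T_{2}^{(2)}| = 0.0000002 < 2e-6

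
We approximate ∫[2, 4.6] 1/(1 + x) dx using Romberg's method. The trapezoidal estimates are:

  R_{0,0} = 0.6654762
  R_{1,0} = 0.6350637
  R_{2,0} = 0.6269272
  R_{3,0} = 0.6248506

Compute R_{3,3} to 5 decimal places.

Richardson extrapolation on the trapezoidal column (denominator 4−1=3):
R_{1,1} = 0.6350637 + (0.6350637 − 0.6654762)/3 = 0.6249262
R_{2,1} = 0.6269272 + (0.6269272 − 0.6350637)/3 = 0.6242150
R_{3,1} = 0.6248506 + (0.6248506 − 0.6269272)/3 = 0.6241584
R_{2,2} = (16·0.6242150 − 0.6249262) / 15 = 0.6241676
R_{3,2} = 0.6241584 + (0.6241584 − 0.6242150)/15 = 0.6241546
R_{3,3} = (64·0.6241546 − 0.6241676) / 63 = 0.6241544

0.62415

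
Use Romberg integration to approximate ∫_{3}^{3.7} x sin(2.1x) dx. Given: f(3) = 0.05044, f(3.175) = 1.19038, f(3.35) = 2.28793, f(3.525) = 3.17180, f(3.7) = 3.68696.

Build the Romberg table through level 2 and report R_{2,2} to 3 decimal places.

1.503

R_{0,0} (trapezoid, 1 panel, h=0.7000): 1.30809
R_{1,0} (trapezoid, 2 panels, h=0.3500): 1.45482
R_{2,0} (trapezoid, 4 panels, h=0.1750): 1.49079
R_{1,1} = 1.45482 + (1.45482 − 1.30809)/3 = 1.50373
R_{2,1} = 1.49079 + (1.49079 − 1.45482)/3 = 1.50278
R_{2,2} = 1.50278 + (1.50278 − 1.50373)/15 = 1.50272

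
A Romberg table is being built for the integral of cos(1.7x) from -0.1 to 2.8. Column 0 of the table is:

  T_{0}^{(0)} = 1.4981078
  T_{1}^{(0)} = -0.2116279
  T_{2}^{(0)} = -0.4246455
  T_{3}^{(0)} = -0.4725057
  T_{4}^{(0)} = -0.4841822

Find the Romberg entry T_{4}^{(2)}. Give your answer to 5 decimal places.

-0.48805

Richardson extrapolation on the trapezoidal column (denominator 4−1=3):
T_{3}^{(1)} = -0.4725057 + (-0.4725057 − (-0.4246455))/3 = -0.4884591
T_{4}^{(1)} = (4·(-0.4841822) − (-0.4725057)) / 3 = -0.4880744
T_{4}^{(2)} = -0.4880744 + (-0.4880744 − (-0.4884591))/15 = -0.4880488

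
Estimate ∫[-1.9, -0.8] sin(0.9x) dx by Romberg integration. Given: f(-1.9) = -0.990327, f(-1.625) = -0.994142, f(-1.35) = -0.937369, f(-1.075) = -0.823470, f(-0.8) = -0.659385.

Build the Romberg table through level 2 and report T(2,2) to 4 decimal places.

T(0,0) (trapezoid, 1 panel, h=1.1000): -0.907342
T(1,0) (trapezoid, 2 panels, h=0.5500): -0.969224
T(2,0) (trapezoid, 4 panels, h=0.2750): -0.984455
T(1,1) = -0.969224 + (-0.969224 − (-0.907342))/3 = -0.989851
T(2,1) = -0.984455 + (-0.984455 − (-0.969224))/3 = -0.989532
T(2,2) = -0.989532 + (-0.989532 − (-0.989851))/15 = -0.989511

-0.9895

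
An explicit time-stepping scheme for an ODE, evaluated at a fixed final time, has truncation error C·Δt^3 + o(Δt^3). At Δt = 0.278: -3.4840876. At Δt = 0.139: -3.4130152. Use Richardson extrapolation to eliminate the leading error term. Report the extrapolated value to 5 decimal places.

Extrapolated value = (8·A(Δt/2) − A(Δt)) / (8 − 1)
= (8·(-3.4130152) − (-3.4840876)) / 7
= -23.8200340 / 7 = -3.4028620

-3.40286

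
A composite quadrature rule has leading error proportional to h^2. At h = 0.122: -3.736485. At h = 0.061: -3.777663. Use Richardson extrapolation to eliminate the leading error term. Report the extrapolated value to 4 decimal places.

-3.7914

The leading error scales as h^2; refining by a factor of 2 reduces it by 2^2 = 4.
Extrapolated value = (4·A(h/2) − A(h)) / (4 − 1)
= (4·(-3.777663) − (-3.736485)) / 3
= -11.374167 / 3 = -3.791389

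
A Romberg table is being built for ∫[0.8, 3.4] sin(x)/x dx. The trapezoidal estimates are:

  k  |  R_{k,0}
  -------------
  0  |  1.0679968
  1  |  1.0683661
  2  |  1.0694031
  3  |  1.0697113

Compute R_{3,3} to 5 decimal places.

R_{1,1} = 1.0683661 + (1.0683661 − 1.0679968)/3 = 1.0684892
R_{2,1} = (4·1.0694031 − 1.0683661) / 3 = 1.0697488
R_{3,1} = 1.0697113 + (1.0697113 − 1.0694031)/3 = 1.0698140
R_{2,2} = 1.0697488 + (1.0697488 − 1.0684892)/15 = 1.0698328
R_{3,2} = 1.0698140 + (1.0698140 − 1.0697488)/15 = 1.0698183
R_{3,3} = 1.0698183 + (1.0698183 − 1.0698328)/63 = 1.0698181

1.06982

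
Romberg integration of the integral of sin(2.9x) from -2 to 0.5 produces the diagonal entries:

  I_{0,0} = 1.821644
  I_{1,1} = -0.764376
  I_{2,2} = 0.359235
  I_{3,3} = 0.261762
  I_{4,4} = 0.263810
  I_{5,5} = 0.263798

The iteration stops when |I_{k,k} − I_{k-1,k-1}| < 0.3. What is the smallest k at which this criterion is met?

k = 3

|I_{1,1} − I_{0,0}| = 2.586020 ≥ 0.3
|I_{2,2} − I_{1,1}| = 1.123611 ≥ 0.3
|I_{3,3} − I_{2,2}| = 0.097473 < 0.3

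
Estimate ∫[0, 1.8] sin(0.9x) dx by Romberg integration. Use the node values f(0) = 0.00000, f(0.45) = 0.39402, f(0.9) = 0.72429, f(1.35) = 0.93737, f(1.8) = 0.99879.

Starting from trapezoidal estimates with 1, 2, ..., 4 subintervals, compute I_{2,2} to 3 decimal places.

I_{0,0} (trapezoid, 1 panel, h=1.8000): 0.89891
I_{1,0} (trapezoid, 2 panels, h=0.9000): 1.10132
I_{2,0} (trapezoid, 4 panels, h=0.4500): 1.14978
I_{1,1} = 1.10132 + (1.10132 − 0.89891)/3 = 1.16879
I_{2,1} = 1.14978 + (1.14978 − 1.10132)/3 = 1.16593
I_{2,2} = 1.16593 + (1.16593 − 1.16879)/15 = 1.16574

1.166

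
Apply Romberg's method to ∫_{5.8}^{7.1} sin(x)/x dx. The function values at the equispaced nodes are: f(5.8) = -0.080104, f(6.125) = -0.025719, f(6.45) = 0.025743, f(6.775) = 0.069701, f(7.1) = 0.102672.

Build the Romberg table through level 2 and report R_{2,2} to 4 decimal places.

R_{0,0} (trapezoid, 1 panel, h=1.3000): 0.014669
R_{1,0} (trapezoid, 2 panels, h=0.6500): 0.024068
R_{2,0} (trapezoid, 4 panels, h=0.3250): 0.026328
R_{1,1} = 0.024068 + (0.024068 − 0.014669)/3 = 0.027201
R_{2,1} = 0.026328 + (0.026328 − 0.024068)/3 = 0.027081
R_{2,2} = 0.027081 + (0.027081 − 0.027201)/15 = 0.027073

0.0271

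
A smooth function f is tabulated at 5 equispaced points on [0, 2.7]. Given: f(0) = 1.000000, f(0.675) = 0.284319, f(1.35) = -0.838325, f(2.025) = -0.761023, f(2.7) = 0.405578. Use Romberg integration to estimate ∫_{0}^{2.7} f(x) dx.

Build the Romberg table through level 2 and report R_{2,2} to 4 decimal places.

-0.4643

R_{0,0} (trapezoid, 1 panel, h=2.7000): 1.897530
R_{1,0} (trapezoid, 2 panels, h=1.3500): -0.182974
R_{2,0} (trapezoid, 4 panels, h=0.6750): -0.413262
R_{1,1} = -0.182974 + (-0.182974 − 1.897530)/3 = -0.876475
R_{2,1} = -0.413262 + (-0.413262 − (-0.182974))/3 = -0.490025
R_{2,2} = -0.490025 + (-0.490025 − (-0.876475))/15 = -0.464262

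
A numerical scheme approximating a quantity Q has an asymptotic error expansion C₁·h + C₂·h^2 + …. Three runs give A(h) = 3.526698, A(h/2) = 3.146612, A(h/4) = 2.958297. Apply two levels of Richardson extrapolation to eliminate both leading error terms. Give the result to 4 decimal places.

First eliminate the h term (factor 2^1 = 2):
  B₁ = (2·3.146612 − 3.526698)/1 = 2.766526
  B₂ = (2·2.958297 − 3.146612)/1 = 2.769982
Then eliminate the h^2 term (factor 2^2 = 4):
  (4·2.769982 − 2.766526)/3 = 2.771134

2.7711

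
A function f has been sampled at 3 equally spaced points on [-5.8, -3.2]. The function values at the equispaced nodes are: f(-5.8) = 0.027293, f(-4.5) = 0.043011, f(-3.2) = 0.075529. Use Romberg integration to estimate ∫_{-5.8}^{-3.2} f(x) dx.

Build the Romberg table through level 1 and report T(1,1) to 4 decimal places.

0.1191

T(0,0) (trapezoid, 1 panel, h=2.6000): 0.133669
T(1,0) (trapezoid, 2 panels, h=1.3000): 0.122749
T(1,1) = 0.122749 + (0.122749 − 0.133669)/3 = 0.119109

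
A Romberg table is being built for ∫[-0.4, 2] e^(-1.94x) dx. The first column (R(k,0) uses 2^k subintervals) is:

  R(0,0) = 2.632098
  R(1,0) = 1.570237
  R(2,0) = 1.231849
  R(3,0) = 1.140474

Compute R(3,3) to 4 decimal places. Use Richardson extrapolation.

R(1,1) = 1.570237 + (1.570237 − 2.632098)/3 = 1.216283
R(2,1) = (4·1.231849 − 1.570237) / 3 = 1.119053
R(3,1) = 1.140474 + (1.140474 − 1.231849)/3 = 1.110016
R(2,2) = (16·1.119053 − 1.216283) / 15 = 1.112571
R(3,2) = 1.110016 + (1.110016 − 1.119053)/15 = 1.109414
R(3,3) = 1.109414 + (1.109414 − 1.112571)/63 = 1.109364
(Column j=1 coincides with Simpson's rule on the same nodes.)

1.1094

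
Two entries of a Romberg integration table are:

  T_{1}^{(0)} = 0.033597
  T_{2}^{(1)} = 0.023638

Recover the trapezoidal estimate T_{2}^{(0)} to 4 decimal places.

0.0261

From T_{2}^{(1)} = (4·T_{2}^{(0)} − T_{1}^{(0)})/3, solve for T_{2}^{(0)}:
4·T_{2}^{(0)} = 3·0.023638 + 0.033597 = 0.104511
T_{2}^{(0)} = 0.026128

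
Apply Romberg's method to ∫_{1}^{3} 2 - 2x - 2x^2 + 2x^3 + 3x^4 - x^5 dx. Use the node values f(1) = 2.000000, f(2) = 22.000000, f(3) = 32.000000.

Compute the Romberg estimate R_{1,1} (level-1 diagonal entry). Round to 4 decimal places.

R_{0,0} (trapezoid, 1 panel, h=2.0000): 34.000000
R_{1,0} (trapezoid, 2 panels, h=1.0000): 39.000000
R_{1,1} = 39.000000 + (39.000000 − 34.000000)/3 = 40.666667

40.6667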